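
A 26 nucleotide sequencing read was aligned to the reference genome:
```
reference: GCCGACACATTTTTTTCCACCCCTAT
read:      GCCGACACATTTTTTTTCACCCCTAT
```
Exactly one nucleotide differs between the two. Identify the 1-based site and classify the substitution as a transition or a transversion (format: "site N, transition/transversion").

site 17, transition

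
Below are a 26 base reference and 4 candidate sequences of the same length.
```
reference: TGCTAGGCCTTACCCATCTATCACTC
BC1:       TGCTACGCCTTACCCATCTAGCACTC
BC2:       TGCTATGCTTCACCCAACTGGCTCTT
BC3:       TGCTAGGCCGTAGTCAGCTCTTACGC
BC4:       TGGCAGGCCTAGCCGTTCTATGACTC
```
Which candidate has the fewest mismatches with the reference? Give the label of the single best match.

BC1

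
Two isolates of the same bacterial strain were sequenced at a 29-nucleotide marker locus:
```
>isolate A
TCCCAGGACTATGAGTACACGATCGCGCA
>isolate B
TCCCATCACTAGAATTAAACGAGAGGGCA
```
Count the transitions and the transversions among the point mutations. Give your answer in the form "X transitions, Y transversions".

1 transition, 8 transversions

Transitions (purine↔purine or pyrimidine↔pyrimidine): 13 G→A.
Transversions (purine↔pyrimidine): 6 G→T, 7 G→C, 12 T→G, 15 G→T, 18 C→A, 23 T→G, 24 C→A, 26 C→G.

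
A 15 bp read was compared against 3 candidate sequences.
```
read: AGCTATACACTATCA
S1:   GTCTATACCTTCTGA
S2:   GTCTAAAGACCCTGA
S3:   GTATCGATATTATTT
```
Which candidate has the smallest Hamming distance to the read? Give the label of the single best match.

S1

Hamming distances to read — S1: 6; S2: 7; S3: 9.
Smallest is S1 with 6 mismatches.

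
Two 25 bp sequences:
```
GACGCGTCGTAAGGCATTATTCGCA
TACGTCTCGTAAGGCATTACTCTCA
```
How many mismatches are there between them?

Mismatches (1-based): position 1: G→T; position 5: C→T; position 6: G→C; position 20: T→C; position 23: G→T.

5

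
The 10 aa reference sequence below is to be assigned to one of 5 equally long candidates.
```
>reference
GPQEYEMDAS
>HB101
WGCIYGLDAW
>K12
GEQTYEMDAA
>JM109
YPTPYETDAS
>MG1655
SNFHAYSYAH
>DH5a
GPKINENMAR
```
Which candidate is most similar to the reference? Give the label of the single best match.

K12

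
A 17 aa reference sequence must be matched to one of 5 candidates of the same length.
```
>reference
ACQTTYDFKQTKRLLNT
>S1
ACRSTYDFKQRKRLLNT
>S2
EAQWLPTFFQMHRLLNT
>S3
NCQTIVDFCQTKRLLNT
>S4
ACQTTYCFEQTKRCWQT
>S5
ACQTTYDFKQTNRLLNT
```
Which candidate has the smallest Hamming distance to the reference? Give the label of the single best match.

Hamming distances to reference — S1: 3; S2: 9; S3: 4; S4: 5; S5: 1.
Smallest is S5 with 1 mismatch.

S5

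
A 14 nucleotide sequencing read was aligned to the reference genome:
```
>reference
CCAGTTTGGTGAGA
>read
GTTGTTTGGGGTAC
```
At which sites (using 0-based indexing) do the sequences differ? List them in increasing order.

Scanning 0-based: 0: C/G; 1: C/T; 2: A/T; 9: T/G; 11: A/T; 12: G/A; 13: A/C.

0, 1, 2, 9, 11, 12, 13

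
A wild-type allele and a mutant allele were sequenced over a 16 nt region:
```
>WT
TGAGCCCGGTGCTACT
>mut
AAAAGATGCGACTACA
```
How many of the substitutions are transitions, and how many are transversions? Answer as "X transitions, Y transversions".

4 transitions, 6 transversions

Transitions (purine↔purine or pyrimidine↔pyrimidine): 2 G→A, 4 G→A, 7 C→T, 11 G→A.
Transversions (purine↔pyrimidine): 1 T→A, 5 C→G, 6 C→A, 9 G→C, 10 T→G, 16 T→A.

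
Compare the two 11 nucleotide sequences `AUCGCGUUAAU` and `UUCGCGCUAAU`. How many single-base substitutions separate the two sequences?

Comparing position by position, 2 sites differ: 1 (A/U), 7 (U/C).

2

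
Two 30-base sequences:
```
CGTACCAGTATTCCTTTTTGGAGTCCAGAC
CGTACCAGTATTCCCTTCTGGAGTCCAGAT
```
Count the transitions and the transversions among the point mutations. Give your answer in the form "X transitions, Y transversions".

Transitions (purine↔purine or pyrimidine↔pyrimidine): 15 T→C, 18 T→C, 30 C→T.
Transversions (purine↔pyrimidine): none.

3 transitions, 0 transversions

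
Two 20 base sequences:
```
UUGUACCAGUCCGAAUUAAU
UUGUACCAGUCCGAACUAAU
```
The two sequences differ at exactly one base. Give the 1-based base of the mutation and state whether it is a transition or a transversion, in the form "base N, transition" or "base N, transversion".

The sequences differ only at base 16: U→C (pyrimidine→pyrimidine), a transition.

base 16, transition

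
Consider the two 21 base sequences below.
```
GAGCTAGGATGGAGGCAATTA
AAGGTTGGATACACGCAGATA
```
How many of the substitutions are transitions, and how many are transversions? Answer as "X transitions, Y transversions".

3 transitions, 5 transversions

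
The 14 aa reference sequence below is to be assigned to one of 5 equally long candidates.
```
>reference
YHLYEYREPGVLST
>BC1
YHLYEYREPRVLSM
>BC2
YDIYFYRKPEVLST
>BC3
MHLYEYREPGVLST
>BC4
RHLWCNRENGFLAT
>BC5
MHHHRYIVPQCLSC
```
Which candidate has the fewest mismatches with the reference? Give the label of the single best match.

BC3

Hamming distances to reference — BC1: 2; BC2: 5; BC3: 1; BC4: 7; BC5: 9.
Smallest is BC3 with 1 mismatch.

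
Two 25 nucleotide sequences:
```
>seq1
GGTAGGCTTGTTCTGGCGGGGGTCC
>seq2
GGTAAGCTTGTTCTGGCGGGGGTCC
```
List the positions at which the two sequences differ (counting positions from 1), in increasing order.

5

Scanning 1-based: 5: G/A.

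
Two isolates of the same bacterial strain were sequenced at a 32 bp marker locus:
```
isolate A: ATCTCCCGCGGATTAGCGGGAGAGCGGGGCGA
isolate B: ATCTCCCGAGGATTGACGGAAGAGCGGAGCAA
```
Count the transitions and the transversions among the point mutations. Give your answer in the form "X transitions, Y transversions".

5 transitions, 1 transversion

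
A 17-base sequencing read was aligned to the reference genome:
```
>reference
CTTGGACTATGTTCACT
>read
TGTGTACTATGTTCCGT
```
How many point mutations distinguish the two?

5

The sequences differ at bases 1, 2, 5, 15, 16 (1-based) — 5 in total.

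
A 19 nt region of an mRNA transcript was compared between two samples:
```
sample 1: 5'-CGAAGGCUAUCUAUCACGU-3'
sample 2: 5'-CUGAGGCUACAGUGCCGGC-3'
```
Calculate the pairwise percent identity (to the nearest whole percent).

47%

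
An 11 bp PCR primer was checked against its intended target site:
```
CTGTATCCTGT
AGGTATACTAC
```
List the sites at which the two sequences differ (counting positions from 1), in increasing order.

Differences at site 1 (C→A), site 2 (T→G), site 7 (C→A), site 10 (G→A), site 11 (T→C).

1, 2, 7, 10, 11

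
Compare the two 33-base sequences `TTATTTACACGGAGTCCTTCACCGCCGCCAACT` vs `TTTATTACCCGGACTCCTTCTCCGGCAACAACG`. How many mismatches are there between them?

Comparing position by position, 9 sites differ: 3 (A/T), 4 (T/A), 9 (A/C), 14 (G/C), 21 (A/T), 25 (C/G), 27 (G/A), 28 (C/A), 33 (T/G).

9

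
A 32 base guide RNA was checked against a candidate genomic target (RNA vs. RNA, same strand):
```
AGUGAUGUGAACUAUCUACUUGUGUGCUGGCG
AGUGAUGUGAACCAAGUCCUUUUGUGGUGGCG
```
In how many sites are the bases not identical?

Comparing position by position, 6 sites differ: 13 (U/C), 15 (U/A), 16 (C/G), 18 (A/C), 22 (G/U), 27 (C/G).

6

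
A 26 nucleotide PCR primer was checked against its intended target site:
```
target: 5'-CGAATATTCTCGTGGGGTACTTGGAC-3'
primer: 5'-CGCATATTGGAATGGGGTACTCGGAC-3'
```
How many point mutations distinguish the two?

Mismatches (1-based): base 3: A→C; base 9: C→G; base 10: T→G; base 11: C→A; base 12: G→A; base 22: T→C.

6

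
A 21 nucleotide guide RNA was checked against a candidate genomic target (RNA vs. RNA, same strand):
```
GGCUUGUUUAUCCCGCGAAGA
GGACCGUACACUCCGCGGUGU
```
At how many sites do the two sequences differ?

The sequences differ at sites 3, 4, 5, 8, 9, 11, 12, 18, 19, 21 (1-based) — 10 in total.

10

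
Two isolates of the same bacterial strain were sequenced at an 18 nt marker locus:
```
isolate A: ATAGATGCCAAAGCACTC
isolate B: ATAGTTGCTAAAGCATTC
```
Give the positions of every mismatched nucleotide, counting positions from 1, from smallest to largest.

5, 9, 16

Scanning 1-based: 5: A/T; 9: C/T; 16: C/T.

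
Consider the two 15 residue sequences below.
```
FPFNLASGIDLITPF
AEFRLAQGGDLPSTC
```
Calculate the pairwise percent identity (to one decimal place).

40.0%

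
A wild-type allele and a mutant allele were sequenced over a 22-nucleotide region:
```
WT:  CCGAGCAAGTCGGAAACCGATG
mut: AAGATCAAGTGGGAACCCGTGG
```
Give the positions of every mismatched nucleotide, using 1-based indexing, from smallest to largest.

1, 2, 5, 11, 16, 20, 21

Differences at position 1 (C→A), position 2 (C→A), position 5 (G→T), position 11 (C→G), position 16 (A→C), position 20 (A→T), position 21 (T→G).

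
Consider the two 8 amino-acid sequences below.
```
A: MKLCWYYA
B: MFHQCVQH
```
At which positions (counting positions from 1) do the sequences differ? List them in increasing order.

Scanning 1-based: 2: K/F; 3: L/H; 4: C/Q; 5: W/C; 6: Y/V; 7: Y/Q; 8: A/H.

2, 3, 4, 5, 6, 7, 8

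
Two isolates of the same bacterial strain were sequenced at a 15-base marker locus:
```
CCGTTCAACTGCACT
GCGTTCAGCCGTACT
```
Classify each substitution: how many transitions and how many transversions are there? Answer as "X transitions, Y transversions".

3 transitions, 1 transversion

Transitions (purine↔purine or pyrimidine↔pyrimidine): 8 A→G, 10 T→C, 12 C→T.
Transversions (purine↔pyrimidine): 1 C→G.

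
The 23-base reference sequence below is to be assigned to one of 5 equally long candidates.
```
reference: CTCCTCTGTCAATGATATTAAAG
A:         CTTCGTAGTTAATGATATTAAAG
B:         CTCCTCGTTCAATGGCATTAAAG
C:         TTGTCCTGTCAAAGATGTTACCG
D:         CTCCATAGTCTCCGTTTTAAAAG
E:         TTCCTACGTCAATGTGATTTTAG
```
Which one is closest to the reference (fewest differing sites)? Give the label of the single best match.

A differs at 5 sites; B differs at 4 sites; C differs at 8 sites; D differs at 9 sites; E differs at 7 sites. The closest is B.

B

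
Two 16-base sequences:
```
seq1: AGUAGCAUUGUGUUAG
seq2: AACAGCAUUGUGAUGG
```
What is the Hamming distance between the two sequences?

4

Comparing position by position, 4 bases differ: 2 (G/A), 3 (U/C), 13 (U/A), 15 (A/G).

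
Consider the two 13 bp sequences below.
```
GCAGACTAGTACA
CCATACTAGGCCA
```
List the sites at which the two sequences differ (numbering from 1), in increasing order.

1, 4, 10, 11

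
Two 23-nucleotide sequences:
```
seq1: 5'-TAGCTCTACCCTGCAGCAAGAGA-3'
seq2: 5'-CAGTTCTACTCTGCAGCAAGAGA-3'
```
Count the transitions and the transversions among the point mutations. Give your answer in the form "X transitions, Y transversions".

Mismatches (1-based):
site 1: T→C (pyrimidine→pyrimidine, transition)
site 4: C→T (pyrimidine→pyrimidine, transition)
site 10: C→T (pyrimidine→pyrimidine, transition)

3 transitions, 0 transversions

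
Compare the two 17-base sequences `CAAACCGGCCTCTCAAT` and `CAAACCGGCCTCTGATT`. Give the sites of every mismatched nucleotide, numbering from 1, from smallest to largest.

Scanning 1-based: 14: C/G; 16: A/T.

14, 16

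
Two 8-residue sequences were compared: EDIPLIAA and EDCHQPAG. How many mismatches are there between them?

5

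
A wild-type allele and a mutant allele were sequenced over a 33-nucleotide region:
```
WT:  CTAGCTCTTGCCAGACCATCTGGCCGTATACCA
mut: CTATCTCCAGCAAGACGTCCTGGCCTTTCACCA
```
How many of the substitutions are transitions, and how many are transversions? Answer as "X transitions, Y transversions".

Mismatches (1-based):
site 4: G→T (purine→pyrimidine, transversion)
site 8: T→C (pyrimidine→pyrimidine, transition)
site 9: T→A (pyrimidine→purine, transversion)
site 12: C→A (pyrimidine→purine, transversion)
site 17: C→G (pyrimidine→purine, transversion)
site 18: A→T (purine→pyrimidine, transversion)
site 19: T→C (pyrimidine→pyrimidine, transition)
site 26: G→T (purine→pyrimidine, transversion)
site 28: A→T (purine→pyrimidine, transversion)
site 29: T→C (pyrimidine→pyrimidine, transition)

3 transitions, 7 transversions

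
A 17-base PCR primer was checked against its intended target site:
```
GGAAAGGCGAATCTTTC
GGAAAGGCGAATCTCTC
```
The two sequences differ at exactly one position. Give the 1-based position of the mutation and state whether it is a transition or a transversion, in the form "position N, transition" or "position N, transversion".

position 15, transition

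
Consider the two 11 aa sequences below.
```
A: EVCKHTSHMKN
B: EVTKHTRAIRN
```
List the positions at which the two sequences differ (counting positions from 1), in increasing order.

3, 7, 8, 9, 10

Scanning 1-based: 3: C/T; 7: S/R; 8: H/A; 9: M/I; 10: K/R.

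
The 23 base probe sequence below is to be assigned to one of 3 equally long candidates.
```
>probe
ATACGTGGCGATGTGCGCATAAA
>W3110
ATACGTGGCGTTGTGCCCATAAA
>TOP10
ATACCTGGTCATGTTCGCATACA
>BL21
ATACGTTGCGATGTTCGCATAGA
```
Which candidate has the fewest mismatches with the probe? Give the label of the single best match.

Hamming distances to probe — W3110: 2; TOP10: 5; BL21: 3.
Smallest is W3110 with 2 mismatches.

W3110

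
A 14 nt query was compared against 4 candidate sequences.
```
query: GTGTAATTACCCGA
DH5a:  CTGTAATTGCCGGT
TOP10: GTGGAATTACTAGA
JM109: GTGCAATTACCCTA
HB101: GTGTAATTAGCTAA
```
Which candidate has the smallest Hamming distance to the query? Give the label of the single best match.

DH5a differs at 4 positions; TOP10 differs at 3 positions; JM109 differs at 2 positions; HB101 differs at 3 positions. The closest is JM109.

JM109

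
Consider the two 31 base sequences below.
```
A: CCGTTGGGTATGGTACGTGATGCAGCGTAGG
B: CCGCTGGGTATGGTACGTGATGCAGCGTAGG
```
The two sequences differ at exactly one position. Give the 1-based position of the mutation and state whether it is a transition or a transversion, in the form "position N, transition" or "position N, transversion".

The sequences differ only at position 4: T→C (pyrimidine→pyrimidine), a transition.

position 4, transition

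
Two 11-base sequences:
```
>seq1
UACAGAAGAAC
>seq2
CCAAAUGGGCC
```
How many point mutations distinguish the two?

8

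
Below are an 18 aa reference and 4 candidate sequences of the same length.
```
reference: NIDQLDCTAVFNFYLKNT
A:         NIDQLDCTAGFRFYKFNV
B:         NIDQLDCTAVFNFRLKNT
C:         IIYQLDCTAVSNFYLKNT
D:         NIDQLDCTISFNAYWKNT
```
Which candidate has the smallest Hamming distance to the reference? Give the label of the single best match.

A differs at 5 residues; B differs at 1 residue; C differs at 3 residues; D differs at 4 residues. The closest is B.

B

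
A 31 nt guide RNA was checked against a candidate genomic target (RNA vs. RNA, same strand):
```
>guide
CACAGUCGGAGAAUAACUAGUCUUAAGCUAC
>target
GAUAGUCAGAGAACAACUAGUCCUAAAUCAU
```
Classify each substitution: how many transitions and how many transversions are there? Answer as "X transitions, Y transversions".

Mismatches (1-based):
position 1: C→G (pyrimidine→purine, transversion)
position 3: C→U (pyrimidine→pyrimidine, transition)
position 8: G→A (purine→purine, transition)
position 14: U→C (pyrimidine→pyrimidine, transition)
position 23: U→C (pyrimidine→pyrimidine, transition)
position 27: G→A (purine→purine, transition)
position 28: C→U (pyrimidine→pyrimidine, transition)
position 29: U→C (pyrimidine→pyrimidine, transition)
position 31: C→U (pyrimidine→pyrimidine, transition)

8 transitions, 1 transversion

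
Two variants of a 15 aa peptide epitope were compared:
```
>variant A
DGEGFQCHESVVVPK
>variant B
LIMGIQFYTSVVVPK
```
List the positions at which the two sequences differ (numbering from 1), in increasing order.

Differences at position 1 (D→L), position 2 (G→I), position 3 (E→M), position 5 (F→I), position 7 (C→F), position 8 (H→Y), position 9 (E→T).

1, 2, 3, 5, 7, 8, 9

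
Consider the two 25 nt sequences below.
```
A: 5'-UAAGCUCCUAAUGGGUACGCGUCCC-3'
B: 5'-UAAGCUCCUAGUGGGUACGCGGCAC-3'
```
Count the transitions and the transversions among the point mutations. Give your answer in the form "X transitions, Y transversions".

1 transition, 2 transversions

Transitions (purine↔purine or pyrimidine↔pyrimidine): 11 A→G.
Transversions (purine↔pyrimidine): 22 U→G, 24 C→A.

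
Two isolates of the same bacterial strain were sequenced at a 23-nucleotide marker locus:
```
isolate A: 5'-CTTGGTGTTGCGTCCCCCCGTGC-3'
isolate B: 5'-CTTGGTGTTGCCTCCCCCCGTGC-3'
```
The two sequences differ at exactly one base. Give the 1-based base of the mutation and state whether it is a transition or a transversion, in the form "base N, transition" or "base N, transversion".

base 12, transversion

Base 12 changes G→C. G is a purine and C is a pyrimidine, so this is a transversion.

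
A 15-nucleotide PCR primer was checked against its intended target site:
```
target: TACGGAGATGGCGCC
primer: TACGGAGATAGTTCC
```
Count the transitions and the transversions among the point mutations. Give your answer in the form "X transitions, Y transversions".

Transitions (purine↔purine or pyrimidine↔pyrimidine): 10 G→A, 12 C→T.
Transversions (purine↔pyrimidine): 13 G→T.

2 transitions, 1 transversion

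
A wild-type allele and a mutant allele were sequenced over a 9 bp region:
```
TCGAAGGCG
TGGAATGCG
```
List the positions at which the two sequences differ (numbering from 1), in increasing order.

2, 6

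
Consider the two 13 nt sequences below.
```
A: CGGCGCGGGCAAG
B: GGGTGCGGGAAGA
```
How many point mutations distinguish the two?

5

Mismatches (1-based): position 1: C→G; position 4: C→T; position 10: C→A; position 12: A→G; position 13: G→A.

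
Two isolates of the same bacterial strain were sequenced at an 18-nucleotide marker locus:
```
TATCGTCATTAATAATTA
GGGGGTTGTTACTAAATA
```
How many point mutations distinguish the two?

The sequences differ at bases 1, 2, 3, 4, 7, 8, 12, 16 (1-based) — 8 in total.

8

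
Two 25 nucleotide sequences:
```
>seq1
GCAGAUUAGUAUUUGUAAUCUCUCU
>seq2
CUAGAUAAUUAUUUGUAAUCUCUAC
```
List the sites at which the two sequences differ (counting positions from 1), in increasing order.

1, 2, 7, 9, 24, 25

Differences at site 1 (G→C), site 2 (C→U), site 7 (U→A), site 9 (G→U), site 24 (C→A), site 25 (U→C).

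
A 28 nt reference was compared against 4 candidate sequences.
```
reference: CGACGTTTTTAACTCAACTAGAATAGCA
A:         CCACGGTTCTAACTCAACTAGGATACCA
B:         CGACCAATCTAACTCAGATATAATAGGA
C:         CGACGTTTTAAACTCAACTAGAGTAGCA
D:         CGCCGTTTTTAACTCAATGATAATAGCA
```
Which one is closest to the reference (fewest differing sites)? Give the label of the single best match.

Hamming distances to reference — A: 5; B: 8; C: 2; D: 4.
Smallest is C with 2 mismatches.

C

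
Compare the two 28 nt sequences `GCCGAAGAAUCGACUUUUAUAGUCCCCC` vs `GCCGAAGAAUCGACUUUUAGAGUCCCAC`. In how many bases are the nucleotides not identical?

2

Comparing position by position, 2 bases differ: 20 (U/G), 27 (C/A).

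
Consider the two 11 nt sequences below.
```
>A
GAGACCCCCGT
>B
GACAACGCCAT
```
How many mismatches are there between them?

Mismatches (1-based): position 3: G→C; position 5: C→A; position 7: C→G; position 10: G→A.

4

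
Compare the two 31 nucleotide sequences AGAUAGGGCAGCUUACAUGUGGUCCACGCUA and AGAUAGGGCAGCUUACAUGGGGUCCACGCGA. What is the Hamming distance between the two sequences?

2

Mismatches (1-based): site 20: U→G; site 30: U→G.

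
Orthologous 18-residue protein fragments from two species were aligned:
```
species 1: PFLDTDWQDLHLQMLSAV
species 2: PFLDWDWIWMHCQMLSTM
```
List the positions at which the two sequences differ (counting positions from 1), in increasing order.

Differences at position 5 (T→W), position 8 (Q→I), position 9 (D→W), position 10 (L→M), position 12 (L→C), position 17 (A→T), position 18 (V→M).

5, 8, 9, 10, 12, 17, 18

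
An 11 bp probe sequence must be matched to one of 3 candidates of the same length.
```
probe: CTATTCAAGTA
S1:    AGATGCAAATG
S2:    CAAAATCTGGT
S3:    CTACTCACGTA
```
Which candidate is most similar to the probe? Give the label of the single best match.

Hamming distances to probe — S1: 5; S2: 8; S3: 2.
Smallest is S3 with 2 mismatches.

S3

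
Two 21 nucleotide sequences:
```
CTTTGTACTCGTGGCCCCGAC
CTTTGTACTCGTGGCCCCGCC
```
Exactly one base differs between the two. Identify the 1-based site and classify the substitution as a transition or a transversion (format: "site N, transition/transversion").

site 20, transversion

The sequences differ only at site 20: A→C (purine→pyrimidine), a transversion.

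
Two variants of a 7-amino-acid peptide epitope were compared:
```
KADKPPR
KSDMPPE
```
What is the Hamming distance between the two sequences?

3

Mismatches (1-based): residue 2: A→S; residue 4: K→M; residue 7: R→E.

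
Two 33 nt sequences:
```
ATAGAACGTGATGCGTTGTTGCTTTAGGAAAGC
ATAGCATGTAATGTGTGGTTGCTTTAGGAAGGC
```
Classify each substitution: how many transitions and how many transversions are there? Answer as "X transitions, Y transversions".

4 transitions, 2 transversions

Transitions (purine↔purine or pyrimidine↔pyrimidine): 7 C→T, 10 G→A, 14 C→T, 31 A→G.
Transversions (purine↔pyrimidine): 5 A→C, 17 T→G.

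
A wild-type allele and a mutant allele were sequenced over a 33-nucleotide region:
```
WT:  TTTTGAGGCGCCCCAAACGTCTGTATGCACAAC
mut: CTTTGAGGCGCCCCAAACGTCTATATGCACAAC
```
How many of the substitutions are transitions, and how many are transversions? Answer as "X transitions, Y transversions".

Transitions (purine↔purine or pyrimidine↔pyrimidine): 1 T→C, 23 G→A.
Transversions (purine↔pyrimidine): none.

2 transitions, 0 transversions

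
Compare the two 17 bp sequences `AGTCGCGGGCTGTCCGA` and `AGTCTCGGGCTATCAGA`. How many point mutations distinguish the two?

3

The sequences differ at bases 5, 12, 15 (1-based) — 3 in total.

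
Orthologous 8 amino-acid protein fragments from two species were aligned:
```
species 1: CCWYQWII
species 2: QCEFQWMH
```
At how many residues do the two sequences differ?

5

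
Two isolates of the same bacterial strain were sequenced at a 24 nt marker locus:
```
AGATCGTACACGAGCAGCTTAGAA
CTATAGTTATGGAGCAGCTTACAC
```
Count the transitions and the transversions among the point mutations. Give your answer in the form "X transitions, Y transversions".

Mismatches (1-based):
position 1: A→C (purine→pyrimidine, transversion)
position 2: G→T (purine→pyrimidine, transversion)
position 5: C→A (pyrimidine→purine, transversion)
position 8: A→T (purine→pyrimidine, transversion)
position 9: C→A (pyrimidine→purine, transversion)
position 10: A→T (purine→pyrimidine, transversion)
position 11: C→G (pyrimidine→purine, transversion)
position 22: G→C (purine→pyrimidine, transversion)
position 24: A→C (purine→pyrimidine, transversion)

0 transitions, 9 transversions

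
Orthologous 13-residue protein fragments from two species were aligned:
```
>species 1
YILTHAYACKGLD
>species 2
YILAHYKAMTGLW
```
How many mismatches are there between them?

The sequences differ at residues 4, 6, 7, 9, 10, 13 (1-based) — 6 in total.

6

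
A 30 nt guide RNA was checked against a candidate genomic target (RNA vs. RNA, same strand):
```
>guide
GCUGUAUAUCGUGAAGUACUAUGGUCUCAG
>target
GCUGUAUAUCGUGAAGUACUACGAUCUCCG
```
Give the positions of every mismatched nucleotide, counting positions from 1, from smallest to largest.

22, 24, 29

Differences at position 22 (U→C), position 24 (G→A), position 29 (A→C).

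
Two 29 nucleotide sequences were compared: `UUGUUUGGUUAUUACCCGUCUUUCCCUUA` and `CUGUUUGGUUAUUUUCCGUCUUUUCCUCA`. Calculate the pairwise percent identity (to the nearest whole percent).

83%

5 positions differ (1, 14, 15, 24, 28), so 24 of 29 match: 24/29 = 82.76%.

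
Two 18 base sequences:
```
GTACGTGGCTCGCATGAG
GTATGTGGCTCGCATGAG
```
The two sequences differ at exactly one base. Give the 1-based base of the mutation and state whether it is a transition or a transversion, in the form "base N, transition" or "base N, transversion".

base 4, transition

The sequences differ only at base 4: C→T (pyrimidine→pyrimidine), a transition.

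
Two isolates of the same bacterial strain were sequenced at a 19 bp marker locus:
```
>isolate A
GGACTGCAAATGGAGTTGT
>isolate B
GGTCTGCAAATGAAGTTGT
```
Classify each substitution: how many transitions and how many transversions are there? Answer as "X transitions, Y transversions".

Transitions (purine↔purine or pyrimidine↔pyrimidine): 13 G→A.
Transversions (purine↔pyrimidine): 3 A→T.

1 transition, 1 transversion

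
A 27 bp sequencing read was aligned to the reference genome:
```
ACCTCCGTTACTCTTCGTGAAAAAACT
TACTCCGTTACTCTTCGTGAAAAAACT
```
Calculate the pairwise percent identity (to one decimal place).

92.6%

Mismatches at positions 1, 2 (1-based): 2 of 27.
Identical positions: 25/27 = 92.59% → 92.6%.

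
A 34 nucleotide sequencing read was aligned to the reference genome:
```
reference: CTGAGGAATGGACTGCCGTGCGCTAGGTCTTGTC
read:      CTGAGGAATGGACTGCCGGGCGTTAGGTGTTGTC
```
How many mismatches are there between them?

Comparing position by position, 3 bases differ: 19 (T/G), 23 (C/T), 29 (C/G).

3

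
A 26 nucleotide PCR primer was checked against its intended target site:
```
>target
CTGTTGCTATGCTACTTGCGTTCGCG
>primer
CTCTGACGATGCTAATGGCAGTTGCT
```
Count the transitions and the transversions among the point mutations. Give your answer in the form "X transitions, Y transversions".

Transitions (purine↔purine or pyrimidine↔pyrimidine): 6 G→A, 20 G→A, 23 C→T.
Transversions (purine↔pyrimidine): 3 G→C, 5 T→G, 8 T→G, 15 C→A, 17 T→G, 21 T→G, 26 G→T.

3 transitions, 7 transversions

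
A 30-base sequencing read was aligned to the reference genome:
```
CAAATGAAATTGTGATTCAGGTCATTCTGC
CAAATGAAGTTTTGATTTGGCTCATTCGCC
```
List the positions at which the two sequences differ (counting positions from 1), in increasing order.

Differences at position 9 (A→G), position 12 (G→T), position 18 (C→T), position 19 (A→G), position 21 (G→C), position 28 (T→G), position 29 (G→C).

9, 12, 18, 19, 21, 28, 29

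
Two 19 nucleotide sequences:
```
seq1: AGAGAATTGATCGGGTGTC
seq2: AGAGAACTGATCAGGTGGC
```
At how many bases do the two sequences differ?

Mismatches (1-based): base 7: T→C; base 13: G→A; base 18: T→G.

3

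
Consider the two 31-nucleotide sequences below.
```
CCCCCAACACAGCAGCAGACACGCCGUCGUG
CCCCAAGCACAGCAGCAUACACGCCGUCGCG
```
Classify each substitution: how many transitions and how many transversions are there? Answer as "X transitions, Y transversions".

Transitions (purine↔purine or pyrimidine↔pyrimidine): 7 A→G, 30 U→C.
Transversions (purine↔pyrimidine): 5 C→A, 18 G→U.

2 transitions, 2 transversions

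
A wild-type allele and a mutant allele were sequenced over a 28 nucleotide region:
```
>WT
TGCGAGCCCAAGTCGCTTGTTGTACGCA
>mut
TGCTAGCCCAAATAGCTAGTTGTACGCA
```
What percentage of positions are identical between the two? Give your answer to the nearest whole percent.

Mismatches at positions 4, 12, 14, 18 (1-based): 4 of 28.
Identical positions: 24/28 = 85.71% → 86%.

86%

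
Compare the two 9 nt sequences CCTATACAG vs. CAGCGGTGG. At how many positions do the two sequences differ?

7

Comparing position by position, 7 positions differ: 2 (C/A), 3 (T/G), 4 (A/C), 5 (T/G), 6 (A/G), 7 (C/T), 8 (A/G).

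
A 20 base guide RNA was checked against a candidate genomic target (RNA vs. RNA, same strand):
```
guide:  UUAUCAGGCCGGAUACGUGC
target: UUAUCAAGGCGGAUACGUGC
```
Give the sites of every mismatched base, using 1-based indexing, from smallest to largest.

7, 9

Scanning 1-based: 7: G/A; 9: C/G.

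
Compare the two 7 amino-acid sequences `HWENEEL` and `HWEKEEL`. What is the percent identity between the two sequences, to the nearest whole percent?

86%

Mismatch at position 4 (1-based): 1 of 7.
Identical positions: 6/7 = 85.71% → 86%.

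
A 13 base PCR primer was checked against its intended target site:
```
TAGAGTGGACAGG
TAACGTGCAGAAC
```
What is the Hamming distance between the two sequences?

Mismatches (1-based): position 3: G→A; position 4: A→C; position 8: G→C; position 10: C→G; position 12: G→A; position 13: G→C.

6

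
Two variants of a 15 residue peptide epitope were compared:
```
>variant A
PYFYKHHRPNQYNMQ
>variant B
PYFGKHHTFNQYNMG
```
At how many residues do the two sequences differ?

4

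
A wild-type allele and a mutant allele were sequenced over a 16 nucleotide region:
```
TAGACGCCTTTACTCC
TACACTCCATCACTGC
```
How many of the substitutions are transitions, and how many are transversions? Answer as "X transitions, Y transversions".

Mismatches (1-based):
base 3: G→C (purine→pyrimidine, transversion)
base 6: G→T (purine→pyrimidine, transversion)
base 9: T→A (pyrimidine→purine, transversion)
base 11: T→C (pyrimidine→pyrimidine, transition)
base 15: C→G (pyrimidine→purine, transversion)

1 transition, 4 transversions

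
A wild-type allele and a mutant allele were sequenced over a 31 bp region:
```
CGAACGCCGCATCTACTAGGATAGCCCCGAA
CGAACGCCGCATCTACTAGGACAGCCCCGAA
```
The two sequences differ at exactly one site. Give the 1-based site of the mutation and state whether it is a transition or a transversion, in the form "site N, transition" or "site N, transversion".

site 22, transition

The sequences differ only at site 22: T→C (pyrimidine→pyrimidine), a transition.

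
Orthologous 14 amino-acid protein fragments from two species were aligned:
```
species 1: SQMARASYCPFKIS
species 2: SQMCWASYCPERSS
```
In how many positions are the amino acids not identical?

The sequences differ at positions 4, 5, 11, 12, 13 (1-based) — 5 in total.

5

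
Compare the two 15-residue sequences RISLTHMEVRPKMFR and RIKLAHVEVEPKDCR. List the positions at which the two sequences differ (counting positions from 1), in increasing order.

3, 5, 7, 10, 13, 14

Differences at position 3 (S→K), position 5 (T→A), position 7 (M→V), position 10 (R→E), position 13 (M→D), position 14 (F→C).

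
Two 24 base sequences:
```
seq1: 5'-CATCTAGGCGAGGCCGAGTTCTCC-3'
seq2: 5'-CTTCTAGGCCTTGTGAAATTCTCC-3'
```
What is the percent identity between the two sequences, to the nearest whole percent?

8 positions differ (2, 10, 11, 12, 14, 15, 16, 18), so 16 of 24 match: 16/24 = 66.67%.

67%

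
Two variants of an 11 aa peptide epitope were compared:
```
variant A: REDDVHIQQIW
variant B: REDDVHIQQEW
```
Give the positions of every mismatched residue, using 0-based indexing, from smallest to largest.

Differences at position 9 (I→E).

9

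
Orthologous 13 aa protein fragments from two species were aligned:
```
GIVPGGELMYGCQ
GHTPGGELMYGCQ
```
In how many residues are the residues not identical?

2

The sequences differ at residues 2, 3 (1-based) — 2 in total.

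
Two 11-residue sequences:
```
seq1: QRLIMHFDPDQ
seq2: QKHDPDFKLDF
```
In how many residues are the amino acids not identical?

8

Comparing position by position, 8 residues differ: 2 (R/K), 3 (L/H), 4 (I/D), 5 (M/P), 6 (H/D), 8 (D/K), 9 (P/L), 11 (Q/F).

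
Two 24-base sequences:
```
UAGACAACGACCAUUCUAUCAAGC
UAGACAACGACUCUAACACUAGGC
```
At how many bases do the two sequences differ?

Comparing position by position, 8 bases differ: 12 (C/U), 13 (A/C), 15 (U/A), 16 (C/A), 17 (U/C), 19 (U/C), 20 (C/U), 22 (A/G).

8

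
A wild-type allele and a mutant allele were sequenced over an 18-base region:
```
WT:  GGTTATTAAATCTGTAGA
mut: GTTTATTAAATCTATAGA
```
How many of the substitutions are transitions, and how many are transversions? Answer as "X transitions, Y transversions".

1 transition, 1 transversion

Transitions (purine↔purine or pyrimidine↔pyrimidine): 14 G→A.
Transversions (purine↔pyrimidine): 2 G→T.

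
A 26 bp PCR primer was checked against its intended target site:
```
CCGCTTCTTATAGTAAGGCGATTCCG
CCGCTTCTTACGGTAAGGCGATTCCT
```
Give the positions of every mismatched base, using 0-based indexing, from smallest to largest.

10, 11, 25

Differences at position 10 (T→C), position 11 (A→G), position 25 (G→T).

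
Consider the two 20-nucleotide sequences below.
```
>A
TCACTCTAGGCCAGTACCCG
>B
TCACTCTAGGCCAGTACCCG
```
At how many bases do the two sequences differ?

0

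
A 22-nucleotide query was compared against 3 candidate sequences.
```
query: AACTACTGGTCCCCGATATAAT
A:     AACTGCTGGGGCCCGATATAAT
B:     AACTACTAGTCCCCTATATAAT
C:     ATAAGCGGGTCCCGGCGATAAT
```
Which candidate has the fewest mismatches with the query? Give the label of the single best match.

B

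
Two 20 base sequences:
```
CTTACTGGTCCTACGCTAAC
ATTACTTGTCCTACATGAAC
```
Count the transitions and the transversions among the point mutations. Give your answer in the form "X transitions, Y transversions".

2 transitions, 3 transversions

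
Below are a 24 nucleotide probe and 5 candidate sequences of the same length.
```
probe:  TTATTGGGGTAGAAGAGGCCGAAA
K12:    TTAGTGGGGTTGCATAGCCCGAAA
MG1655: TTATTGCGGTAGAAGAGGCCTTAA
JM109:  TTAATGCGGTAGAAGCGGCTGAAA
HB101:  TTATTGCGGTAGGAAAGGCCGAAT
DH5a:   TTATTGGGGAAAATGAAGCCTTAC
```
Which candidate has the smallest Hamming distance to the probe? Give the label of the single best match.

MG1655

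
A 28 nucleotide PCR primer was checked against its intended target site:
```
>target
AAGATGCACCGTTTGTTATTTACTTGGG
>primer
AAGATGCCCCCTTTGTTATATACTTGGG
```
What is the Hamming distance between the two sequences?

The sequences differ at sites 8, 11, 20 (1-based) — 3 in total.

3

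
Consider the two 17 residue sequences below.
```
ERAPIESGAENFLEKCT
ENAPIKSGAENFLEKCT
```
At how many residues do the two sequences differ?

Mismatches (1-based): residue 2: R→N; residue 6: E→K.

2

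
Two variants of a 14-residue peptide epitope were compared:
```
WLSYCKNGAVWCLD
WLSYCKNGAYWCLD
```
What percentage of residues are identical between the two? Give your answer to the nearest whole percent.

93%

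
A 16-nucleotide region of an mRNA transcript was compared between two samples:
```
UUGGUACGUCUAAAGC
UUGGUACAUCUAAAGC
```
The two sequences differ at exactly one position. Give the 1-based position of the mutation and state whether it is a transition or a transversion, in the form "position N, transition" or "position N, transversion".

position 8, transition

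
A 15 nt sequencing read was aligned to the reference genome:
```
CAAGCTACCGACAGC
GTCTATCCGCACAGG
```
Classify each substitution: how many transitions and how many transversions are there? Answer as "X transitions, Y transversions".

Mismatches (1-based):
site 1: C→G (pyrimidine→purine, transversion)
site 2: A→T (purine→pyrimidine, transversion)
site 3: A→C (purine→pyrimidine, transversion)
site 4: G→T (purine→pyrimidine, transversion)
site 5: C→A (pyrimidine→purine, transversion)
site 7: A→C (purine→pyrimidine, transversion)
site 9: C→G (pyrimidine→purine, transversion)
site 10: G→C (purine→pyrimidine, transversion)
site 15: C→G (pyrimidine→purine, transversion)

0 transitions, 9 transversions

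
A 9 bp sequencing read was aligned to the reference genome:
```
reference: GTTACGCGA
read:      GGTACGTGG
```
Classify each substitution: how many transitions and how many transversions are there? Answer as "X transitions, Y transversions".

Mismatches (1-based):
site 2: T→G (pyrimidine→purine, transversion)
site 7: C→T (pyrimidine→pyrimidine, transition)
site 9: A→G (purine→purine, transition)

2 transitions, 1 transversion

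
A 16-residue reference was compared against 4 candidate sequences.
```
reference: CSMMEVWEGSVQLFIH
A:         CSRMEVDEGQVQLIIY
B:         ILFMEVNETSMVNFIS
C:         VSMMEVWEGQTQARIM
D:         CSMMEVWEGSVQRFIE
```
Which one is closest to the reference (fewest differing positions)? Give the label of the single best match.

D

A differs at 5 positions; B differs at 9 positions; C differs at 6 positions; D differs at 2 positions. The closest is D.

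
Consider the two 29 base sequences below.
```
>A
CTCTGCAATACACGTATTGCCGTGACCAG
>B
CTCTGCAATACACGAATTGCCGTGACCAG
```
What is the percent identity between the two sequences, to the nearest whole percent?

1 position differs (15), so 28 of 29 match: 28/29 = 96.55%.

97%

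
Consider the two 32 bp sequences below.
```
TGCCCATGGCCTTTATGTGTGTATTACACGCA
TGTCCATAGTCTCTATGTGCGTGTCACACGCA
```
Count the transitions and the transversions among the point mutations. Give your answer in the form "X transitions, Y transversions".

Mismatches (1-based):
site 3: C→T (pyrimidine→pyrimidine, transition)
site 8: G→A (purine→purine, transition)
site 10: C→T (pyrimidine→pyrimidine, transition)
site 13: T→C (pyrimidine→pyrimidine, transition)
site 20: T→C (pyrimidine→pyrimidine, transition)
site 23: A→G (purine→purine, transition)
site 25: T→C (pyrimidine→pyrimidine, transition)

7 transitions, 0 transversions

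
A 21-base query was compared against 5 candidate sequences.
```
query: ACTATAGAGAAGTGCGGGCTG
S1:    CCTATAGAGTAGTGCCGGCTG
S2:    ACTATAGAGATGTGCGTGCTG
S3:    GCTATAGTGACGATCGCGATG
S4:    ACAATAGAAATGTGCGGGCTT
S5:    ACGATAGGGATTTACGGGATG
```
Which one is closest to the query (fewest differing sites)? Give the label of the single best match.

S1 differs at 3 sites; S2 differs at 2 sites; S3 differs at 7 sites; S4 differs at 4 sites; S5 differs at 6 sites. The closest is S2.

S2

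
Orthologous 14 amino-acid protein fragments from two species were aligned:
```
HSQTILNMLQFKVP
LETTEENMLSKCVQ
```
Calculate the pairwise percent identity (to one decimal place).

35.7%

9 positions differ (1, 2, 3, 5, 6, 10, 11, 12, 14), so 5 of 14 match: 5/14 = 35.71%.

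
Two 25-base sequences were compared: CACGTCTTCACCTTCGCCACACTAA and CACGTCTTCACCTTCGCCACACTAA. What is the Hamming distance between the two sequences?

0

The two sequences are identical at every position.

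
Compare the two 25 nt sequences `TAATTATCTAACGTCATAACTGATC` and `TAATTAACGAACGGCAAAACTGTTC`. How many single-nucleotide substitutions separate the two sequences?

5

Comparing position by position, 5 positions differ: 7 (T/A), 9 (T/G), 14 (T/G), 17 (T/A), 23 (A/T).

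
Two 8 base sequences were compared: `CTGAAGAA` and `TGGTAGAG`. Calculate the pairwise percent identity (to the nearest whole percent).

50%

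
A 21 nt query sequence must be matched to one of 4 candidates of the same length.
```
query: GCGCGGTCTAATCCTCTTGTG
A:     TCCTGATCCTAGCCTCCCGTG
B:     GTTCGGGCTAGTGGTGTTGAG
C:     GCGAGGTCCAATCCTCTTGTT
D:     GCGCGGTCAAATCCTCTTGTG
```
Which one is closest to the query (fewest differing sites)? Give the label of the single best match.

A differs at 9 sites; B differs at 8 sites; C differs at 3 sites; D differs at 1 site. The closest is D.

D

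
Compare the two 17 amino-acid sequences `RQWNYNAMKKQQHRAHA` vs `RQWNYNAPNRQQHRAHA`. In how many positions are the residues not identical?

Comparing position by position, 3 positions differ: 8 (M/P), 9 (K/N), 10 (K/R).

3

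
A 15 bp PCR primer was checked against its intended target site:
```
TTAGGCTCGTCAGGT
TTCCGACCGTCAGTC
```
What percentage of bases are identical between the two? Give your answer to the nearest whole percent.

60%

6 positions differ (3, 4, 6, 7, 14, 15), so 9 of 15 match: 9/15 = 60%.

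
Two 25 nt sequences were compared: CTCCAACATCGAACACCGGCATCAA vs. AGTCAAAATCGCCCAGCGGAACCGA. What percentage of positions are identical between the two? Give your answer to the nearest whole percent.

60%

10 positions differ (1, 2, 3, 7, 12, 13, 16, 20, 22, 24), so 15 of 25 match: 15/25 = 60%.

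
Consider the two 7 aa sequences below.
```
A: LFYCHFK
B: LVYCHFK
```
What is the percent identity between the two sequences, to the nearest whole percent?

86%

Mismatch at position 2 (1-based): 1 of 7.
Identical positions: 6/7 = 85.71% → 86%.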